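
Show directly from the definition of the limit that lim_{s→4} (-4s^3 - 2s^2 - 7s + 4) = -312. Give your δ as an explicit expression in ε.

Let ε > 0 be given. We want δ > 0 such that 0 < |s − 4| < δ implies |(-4s^3 - 2s^2 - 7s + 4) + 312| < ε.
(-4s^3 - 2s^2 - 7s + 4) + 312 = -4s^3 - 2s^2 - 7s + 316 = (s − 4)(-4s^2 - 18s - 79).
So |(-4s^3 - 2s^2 - 7s + 4) + 312| = |s − 4|·|-4s^2 - 18s - 79|.
Assume first that |s − 4| < 1, so |s| < 5. Then |-4s^2 - 18s - 79| ≤ 4·5^2 + 18·5 + 79 = 269.
Hence |(-4s^3 - 2s^2 - 7s + 4) + 312| ≤ 269|s − 4| < ε provided |s − 4| < ε/269.
Take δ = min(1, ε/269). Then 0 < |s − 4| < δ gives both |s − 4| < 1 and |s − 4| < ε/269, so |(-4s^3 - 2s^2 - 7s + 4) + 312| < ε.

δ = min(1, ε/269)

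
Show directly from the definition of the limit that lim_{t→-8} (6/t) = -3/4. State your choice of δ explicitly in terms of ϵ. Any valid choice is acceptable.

δ = min(4, (16/3)ϵ)

Let ϵ > 0. We seek δ > 0 such that 0 < |t + 8| < δ implies |6/t + 3/4| < ϵ.
|6/t + 3/4| = 6·|-8 − t|/(8·|t|) = 6|t + 8|/(8|t|).
Restrict δ ≤ 4. Then |t + 8| < 4 gives |t| > 4, so 8|t| > 32.
Then |6/t + 3/4| < 6|t + 8|/32, which is < ϵ when |t + 8| < (16/3)ϵ.
Take δ = min(4, (16/3)ϵ). Then 0 < |t + 8| < δ gives both |t + 8| < 4 and |t + 8| < (16/3)ϵ, so |6/t + 3/4| < ϵ.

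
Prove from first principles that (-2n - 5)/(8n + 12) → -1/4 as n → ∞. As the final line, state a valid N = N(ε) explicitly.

N = (1/4)/ε

Let ε > 0 be given. For n ≥ 1, |(-2n - 5)/(8n + 12) + 1/4| = |-16|/(8(8n + 12)) = 16/(8(8n + 12)).
Since 8n + 12 ≥ 8n for n ≥ 1, this is ≤ 16/(8·8n) = (1/4)/n.
So |(-2n - 5)/(8n + 12) + 1/4| < ε whenever n > (1/4)/ε.
Take N = (1/4)/ε. If n > N then |(-2n - 5)/(8n + 12) + 1/4| ≤ (1/4)/n < ε.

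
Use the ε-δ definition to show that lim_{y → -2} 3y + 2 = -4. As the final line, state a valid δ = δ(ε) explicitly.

Suppose ε > 0. We need δ > 0 so that 0 < |y + 2| < δ implies |(3y + 2) + 4| < ε.
|(3y + 2) + 4| = |3y + 6| = 3|y + 2|.
So 3|y + 2| < ε exactly when |y + 2| < ε/3.
Choosing δ = ε/3 gives |(3y + 2) + 4| = 3|y + 2| < ε whenever |y + 2| < δ.

δ = ε/3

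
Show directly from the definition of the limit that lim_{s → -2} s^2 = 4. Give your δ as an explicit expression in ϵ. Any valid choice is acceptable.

Let ϵ > 0 be given. We seek δ > 0 with 0 < |s + 2| < δ ⇒ |s^2 − 4| < ϵ.
Factor: s^2 − 4 = (s + 2)(s - 2), so |s^2 − 4| = |s + 2|·|s - 2|.
Impose δ ≤ 1 so that |s| < 3; then |s - 2| ≤ 5.
Hence |s^2 − 4| ≤ 5|s + 2|, which is < ϵ once |s + 2| < ϵ/5.
Take δ = min(1, ϵ/5). If 0 < |s + 2| < δ then both bounds hold and |s^2 − 4| ≤ 5|s + 2| < 5·(ϵ/5) = ϵ.

δ = min(1, ϵ/5)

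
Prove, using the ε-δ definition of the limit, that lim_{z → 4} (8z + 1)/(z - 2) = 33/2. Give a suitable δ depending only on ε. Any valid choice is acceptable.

Let ε > 0. We want δ > 0 with 0 < |z − 4| < δ ⇒ |(8z + 1)/(z - 2) − (33/2)| < ε.
Combining over a common denominator, (8z + 1)/(z - 2) − (33/2) = [(8z + 1)·2 − 33·(z - 2)] / [2·(z - 2)] = -17(z − 4) / (2(z - 2)).
So |(8z + 1)/(z - 2) − (33/2)| = 17|z − 4| / (2·|z − 2|).
Restrict δ ≤ 1. Then |z − 4| < 1 gives |z − 2| = |(z − 4) + 2| ≥ 2 − 1 = 1.
Hence |(8z + 1)/(z - 2) − (33/2)| < 17|z − 4|/(2·1) = (17/2)|z − 4|, which is < ε once |z − 4| < (2/17)ε.
Take δ = min(1, (2/17)ε). Then 0 < |z − 4| < δ forces both bounds, so |(8z + 1)/(z - 2) − (33/2)| < ε.

δ = min(1, (2/17)ε)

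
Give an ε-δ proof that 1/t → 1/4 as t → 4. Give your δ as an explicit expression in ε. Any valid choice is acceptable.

δ = min(2, 8ε)

Fix ε > 0. We seek δ > 0 such that 0 < |t − 4| < δ implies |1/t − (1/4)| < ε.
|1/t − (1/4)| = |4 − t|/(4·|t|) = |t − 4|/(4|t|).
Restrict δ ≤ 2. Then |t − 4| < 2 gives |t| > 2, so 4|t| > 8.
Then |1/t − (1/4)| < |t − 4|/8, which is < ε when |t − 4| < 8ε.
Take δ = min(2, 8ε). Then 0 < |t − 4| < δ gives both |t − 4| < 2 and |t − 4| < 8ε, so |1/t − (1/4)| < ε.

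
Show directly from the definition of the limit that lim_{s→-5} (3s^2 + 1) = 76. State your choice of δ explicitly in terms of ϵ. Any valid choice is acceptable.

δ = min(2, ϵ/36)

Suppose ϵ > 0. We want δ > 0 such that 0 < |s + 5| < δ implies |(3s^2 + 1) − 76| < ϵ.
(3s^2 + 1) − 76 = 3s^2 - 75 = (s + 5)(3s - 15).
So |(3s^2 + 1) − 76| = |s + 5|·|3s - 15|.
Require δ ≤ 2. Then |s + 5| < 2 gives |s| < 7, and by the triangle inequality |3s - 15| ≤ 3·7 + 15 = 36.
Hence |(3s^2 + 1) − 76| ≤ 36|s + 5| < ϵ provided |s + 5| < ϵ/36.
Choosing δ = min(2, ϵ/36) ensures both conditions, hence |(3s^2 + 1) − 76| < ϵ.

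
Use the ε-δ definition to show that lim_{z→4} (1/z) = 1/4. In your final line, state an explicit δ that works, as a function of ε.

Fix ε > 0. We seek δ > 0 such that 0 < |z − 4| < δ implies |1/z − (1/4)| < ε.
|1/z − (1/4)| = |4 − z|/(4·|z|) = |z − 4|/(4|z|).
Require δ ≤ 2 so that |z| > 4 − 2 = 2, hence 4|z| > 8.
Then |1/z − (1/4)| < |z − 4|/8, which is < ε when |z − 4| < 8ε.
Take δ = min(2, 8ε). Then 0 < |z − 4| < δ gives both |z − 4| < 2 and |z − 4| < 8ε, so |1/z − (1/4)| < ε.

δ = min(2, 8ε)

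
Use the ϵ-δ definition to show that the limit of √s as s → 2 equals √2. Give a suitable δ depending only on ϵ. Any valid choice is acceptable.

Let ϵ > 0 be given. We want δ > 0 such that 0 < |s − 2| < δ implies |√s − √2| < ϵ.
Rationalise: √s − √2 = (s − 2)/(√s + √2), so |√s − √2| = |s − 2|/(√s + √2).
Restrict δ ≤ 2 so that |s − 2| < 2 forces s > 0, and then √s + √2 > √2.
Hence |√s − √2| < |s − 2|/√2, which is < ϵ once |s − 2| < √2·ϵ.
Take δ = min(2, √2·ϵ). If 0 < |s − 2| < δ then s > 0 and |√s − √2| < |s − 2|/√2 < ϵ.

δ = min(2, √2·ϵ)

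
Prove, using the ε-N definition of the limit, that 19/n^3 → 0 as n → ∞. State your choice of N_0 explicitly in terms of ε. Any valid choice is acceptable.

Let ε > 0 be given. For n ≥ 1, |19/n^3 − 0| = 19/n^3.
19/n^3 < ε ⇔ n^3 > 19/ε ⇔ n > (19/ε)^{1/3}.
Take N_0 = (19/ε)^{1/3}. Then n > N_0 implies 19/n^3 < ε.

N_0 = (19/ε)^{1/3}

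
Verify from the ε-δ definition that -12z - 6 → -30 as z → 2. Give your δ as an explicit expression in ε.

Let ε > 0 be given. We need δ > 0 so that 0 < |z − 2| < δ implies |(-12z - 6) + 30| < ε.
Since (-12z - 6) + 30 = -12(z − 2), we have |(-12z - 6) + 30| = 12|z − 2|.
Thus it suffices that |z − 2| < ε/12.
Take δ = ε/12. If 0 < |z − 2| < δ then |(-12z - 6) + 30| = 12|z − 2| < 12·(ε/12) = ε.

δ = ε/12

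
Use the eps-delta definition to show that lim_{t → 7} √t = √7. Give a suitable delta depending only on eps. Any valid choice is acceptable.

delta = min(7, √7·eps)

Let eps > 0 be given. We want delta > 0 such that 0 < |t − 7| < delta implies |√t − √7| < eps.
Multiplying by the conjugate, |√t − √7| = |t − 7|/(√t + √7).
Restrict delta ≤ 7 so that |t − 7| < 7 forces t > 0, and then √t + √7 > √7.
Hence |√t − √7| < |t − 7|/√7, which is < eps once |t − 7| < √7·eps.
Take delta = min(7, √7·eps). If 0 < |t − 7| < delta then t > 0 and |√t − √7| < |t − 7|/√7 < eps.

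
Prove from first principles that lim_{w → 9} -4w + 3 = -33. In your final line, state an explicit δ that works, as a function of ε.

δ = ε/4

Let ε > 0. We need δ > 0 so that 0 < |w − 9| < δ implies |(-4w + 3) + 33| < ε.
Since (-4w + 3) + 33 = -4(w − 9), we have |(-4w + 3) + 33| = 4|w − 9|.
Thus it suffices that |w − 9| < ε/4.
Take δ = ε/4. If 0 < |w − 9| < δ then |(-4w + 3) + 33| = 4|w − 9| < 4·(ε/4) = ε.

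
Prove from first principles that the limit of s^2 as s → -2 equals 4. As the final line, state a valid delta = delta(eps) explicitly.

Let eps > 0 be given. We seek delta > 0 with 0 < |s + 2| < delta ⇒ |s^2 − 4| < eps.
Factor: s^2 − 4 = (s + 2)(s - 2), so |s^2 − 4| = |s + 2|·|s - 2|.
Restrict delta ≤ 1. Then |s + 2| < 1 gives |s| < 3, so by the triangle inequality |s - 2| ≤ 3 + 2 = 5.
Hence |s^2 − 4| ≤ 5|s + 2|, which is < eps once |s + 2| < eps/5.
Take delta = min(1, eps/5). If 0 < |s + 2| < delta then both bounds hold and |s^2 − 4| ≤ 5|s + 2| < 5·(eps/5) = eps.

delta = min(1, eps/5)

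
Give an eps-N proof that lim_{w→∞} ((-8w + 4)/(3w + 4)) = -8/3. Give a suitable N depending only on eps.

N = (44/9)/eps

Suppose eps > 0. We seek N > 0 such that w > N implies |(-8w + 4)/(3w + 4) + 8/3| < eps.
(-8w + 4)/(3w + 4) + 8/3 = (3(-8w + 4) − (-8)(3w + 4)) / (3(3w + 4)) = 44/(3(3w + 4)).
For w > 0 we have 3w + 4 > 3w, so |(-8w + 4)/(3w + 4) + 8/3| = 44/(3(3w + 4)) < 44/(3·3w) = (44/9)/w.
Thus |(-8w + 4)/(3w + 4) + 8/3| < eps whenever w > (44/9)/eps.
Take N = (44/9)/eps. If w > N then |(-8w + 4)/(3w + 4) + 8/3| < (44/9)/w < eps.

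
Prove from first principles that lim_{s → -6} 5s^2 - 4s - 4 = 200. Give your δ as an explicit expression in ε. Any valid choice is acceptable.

δ = min(1, ε/69)

Let ε > 0 be given. We want δ > 0 such that 0 < |s + 6| < δ implies |(5s^2 - 4s - 4) − 200| < ε.
(5s^2 - 4s - 4) − 200 = 5s^2 - 4s - 204 = (s + 6)(5s - 34).
So |(5s^2 - 4s - 4) − 200| = |s + 6|·|5s - 34|.
Require δ ≤ 1. Then |s + 6| < 1 gives |s| < 7, and by the triangle inequality |5s - 34| ≤ 5·7 + 34 = 69.
Hence |(5s^2 - 4s - 4) − 200| ≤ 69|s + 6| < ε provided |s + 6| < ε/69.
Take δ = min(1, ε/69). Then 0 < |s + 6| < δ gives both |s + 6| < 1 and |s + 6| < ε/69, so |(5s^2 - 4s - 4) − 200| < ε.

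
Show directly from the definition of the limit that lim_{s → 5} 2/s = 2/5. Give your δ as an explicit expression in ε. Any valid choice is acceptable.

δ = min(5/2, (25/4)ε)

Suppose ε > 0. We seek δ > 0 such that 0 < |s − 5| < δ implies |2/s − (2/5)| < ε.
|2/s − (2/5)| = 2·|5 − s|/(5·|s|) = 2|s − 5|/(5|s|).
Restrict δ ≤ 5/2. Then |s − 5| < 5/2 gives |s| > 5/2, so 5|s| > 25/2.
Then |2/s − (2/5)| < 2|s − 5|/(25/2), which is < ε when |s − 5| < (25/4)ε.
Take δ = min(5/2, (25/4)ε). Then 0 < |s − 5| < δ gives both |s − 5| < 5/2 and |s − 5| < (25/4)ε, so |2/s − (2/5)| < ε.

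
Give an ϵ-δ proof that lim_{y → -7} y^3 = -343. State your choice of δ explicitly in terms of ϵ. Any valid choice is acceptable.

Suppose ϵ > 0. We seek δ > 0 with 0 < |y + 7| < δ ⇒ |y^3 + 343| < ϵ.
Factor: y^3 + 343 = (y + 7)(y^2 - 7y + 49), so |y^3 + 343| = |y + 7|·|y^2 - 7y + 49|.
Restrict δ ≤ 2. Then |y + 7| < 2 gives |y| < 9, so by the triangle inequality |y^2 - 7y + 49| ≤ 9^2 + 7·9 + 49 = 193.
Hence |y^3 + 343| ≤ 193|y + 7|, which is < ϵ once |y + 7| < ϵ/193.
Take δ = min(2, ϵ/193). If 0 < |y + 7| < δ then both bounds hold and |y^3 + 343| ≤ 193|y + 7| < 193·(ϵ/193) = ϵ.

δ = min(2, ϵ/193)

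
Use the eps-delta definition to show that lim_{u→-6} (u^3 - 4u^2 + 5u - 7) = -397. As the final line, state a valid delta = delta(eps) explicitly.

Let eps > 0. We want delta > 0 such that 0 < |u + 6| < delta implies |(u^3 - 4u^2 + 5u - 7) + 397| < eps.
(u^3 - 4u^2 + 5u - 7) + 397 = u^3 - 4u^2 + 5u + 390 = (u + 6)(u^2 - 10u + 65).
So |(u^3 - 4u^2 + 5u - 7) + 397| = |u + 6|·|u^2 - 10u + 65|.
Require delta ≤ 1. Then |u + 6| < 1 gives |u| < 7, and by the triangle inequality |u^2 - 10u + 65| ≤ 7^2 + 10·7 + 65 = 184.
Hence |(u^3 - 4u^2 + 5u - 7) + 397| ≤ 184|u + 6| < eps provided |u + 6| < eps/184.
Choosing delta = min(1, eps/184) ensures both conditions, hence |(u^3 - 4u^2 + 5u - 7) + 397| < eps.

delta = min(1, eps/184)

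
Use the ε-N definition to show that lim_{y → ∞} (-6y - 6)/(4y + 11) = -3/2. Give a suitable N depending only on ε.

N = (21/8)/ε

Let ε > 0 be given. We seek N > 0 such that y > N implies |(-6y - 6)/(4y + 11) + 3/2| < ε.
(-6y - 6)/(4y + 11) + 3/2 = (4(-6y - 6) − (-6)(4y + 11)) / (4(4y + 11)) = 42/(4(4y + 11)).
For y > 0 we have 4y + 11 > 4y, so |(-6y - 6)/(4y + 11) + 3/2| = 42/(4(4y + 11)) < 42/(4·4y) = (21/8)/y.
Thus |(-6y - 6)/(4y + 11) + 3/2| < ε whenever y > (21/8)/ε.
Take N = (21/8)/ε. If y > N then |(-6y - 6)/(4y + 11) + 3/2| < (21/8)/y < ε.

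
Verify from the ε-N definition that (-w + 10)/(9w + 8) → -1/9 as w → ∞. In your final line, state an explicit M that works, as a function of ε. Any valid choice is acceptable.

Fix ε > 0. We seek M > 0 such that w > M implies |(-w + 10)/(9w + 8) + 1/9| < ε.
(-w + 10)/(9w + 8) + 1/9 = (9(-w + 10) − (-1)(9w + 8)) / (9(9w + 8)) = 98/(9(9w + 8)).
For w > 0 we have 9w + 8 > 9w, so |(-w + 10)/(9w + 8) + 1/9| = 98/(9(9w + 8)) < 98/(9·9w) = (98/81)/w.
Thus |(-w + 10)/(9w + 8) + 1/9| < ε whenever w > (98/81)/ε.
Take M = (98/81)/ε. If w > M then |(-w + 10)/(9w + 8) + 1/9| < (98/81)/w < ε.

M = (98/81)/ε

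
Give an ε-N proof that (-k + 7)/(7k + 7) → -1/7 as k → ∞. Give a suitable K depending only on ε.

K = (8/7)/ε

Fix ε > 0. For k ≥ 1, |(-k + 7)/(7k + 7) + 1/7| = |56|/(7(7k + 7)) = 56/(7(7k + 7)).
Since 7k + 7 ≥ 7k for k ≥ 1, this is ≤ 56/(7·7k) = (8/7)/k.
So |(-k + 7)/(7k + 7) + 1/7| < ε whenever k > (8/7)/ε.
Take K = (8/7)/ε. If k > K then |(-k + 7)/(7k + 7) + 1/7| ≤ (8/7)/k < ε.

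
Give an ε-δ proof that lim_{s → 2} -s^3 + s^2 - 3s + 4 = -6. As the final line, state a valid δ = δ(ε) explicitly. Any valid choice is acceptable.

Let ε > 0. We want δ > 0 such that 0 < |s − 2| < δ implies |(-s^3 + s^2 - 3s + 4) + 6| < ε.
(-s^3 + s^2 - 3s + 4) + 6 = -s^3 + s^2 - 3s + 10 = (s − 2)(-s^2 - s - 5).
So |(-s^3 + s^2 - 3s + 4) + 6| = |s − 2|·|-s^2 - s - 5|.
Assume first that |s − 2| < 1, so |s| < 3. Then |-s^2 - s - 5| ≤ 3^2 + 3 + 5 = 17.
Hence |(-s^3 + s^2 - 3s + 4) + 6| ≤ 17|s − 2| < ε provided |s − 2| < ε/17.
Choosing δ = min(1, ε/17) ensures both conditions, hence |(-s^3 + s^2 - 3s + 4) + 6| < ε.

δ = min(1, ε/17)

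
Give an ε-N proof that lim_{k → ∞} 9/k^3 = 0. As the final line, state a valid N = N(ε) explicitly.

Suppose ε > 0. For k ≥ 1, |9/k^3 − 0| = 9/k^3.
9/k^3 < ε ⇔ k^3 > 9/ε ⇔ k > (9/ε)^{1/3}.
Take N = (9/ε)^{1/3}. Then k > N implies 9/k^3 < ε.

N = (9/ε)^{1/3}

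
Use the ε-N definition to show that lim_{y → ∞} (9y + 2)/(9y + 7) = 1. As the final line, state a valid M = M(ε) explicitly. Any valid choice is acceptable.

M = (5/9)/ε

Let ε > 0. We seek M > 0 such that y > M implies |(9y + 2)/(9y + 7) − 1| < ε.
(9y + 2)/(9y + 7) − 1 = (9(9y + 2) − 9(9y + 7)) / (9(9y + 7)) = -45/(9(9y + 7)).
For y > 0 we have 9y + 7 > 9y, so |(9y + 2)/(9y + 7) − 1| = 45/(9(9y + 7)) < 45/(9·9y) = (5/9)/y.
Thus |(9y + 2)/(9y + 7) − 1| < ε whenever y > (5/9)/ε.
Take M = (5/9)/ε. If y > M then |(9y + 2)/(9y + 7) − 1| < (5/9)/y < ε.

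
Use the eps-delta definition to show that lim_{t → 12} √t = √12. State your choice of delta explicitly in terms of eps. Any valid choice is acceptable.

Suppose eps > 0. We want delta > 0 such that 0 < |t − 12| < delta implies |√t − √12| < eps.
Multiplying by the conjugate, |√t − √12| = |t − 12|/(√t + √12).
Restrict delta ≤ 12 so that |t − 12| < 12 forces t > 0, and then √t + √12 > √12.
Hence |√t − √12| < |t − 12|/√12, which is < eps once |t − 12| < √12·eps.
Take delta = min(12, √12·eps). If 0 < |t − 12| < delta then t > 0 and |√t − √12| < |t − 12|/√12 < eps.

delta = min(12, √12·eps)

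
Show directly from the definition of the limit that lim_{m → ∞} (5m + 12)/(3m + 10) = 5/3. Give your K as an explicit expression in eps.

K = (14/9)/eps

Let eps > 0 be given. For m ≥ 1, |(5m + 12)/(3m + 10) − (5/3)| = |-14|/(3(3m + 10)) = 14/(3(3m + 10)).
Since 3m + 10 ≥ 3m for m ≥ 1, this is ≤ 14/(3·3m) = (14/9)/m.
So |(5m + 12)/(3m + 10) − (5/3)| < eps whenever m > (14/9)/eps.
Take K = (14/9)/eps. If m > K then |(5m + 12)/(3m + 10) − (5/3)| ≤ (14/9)/m < eps.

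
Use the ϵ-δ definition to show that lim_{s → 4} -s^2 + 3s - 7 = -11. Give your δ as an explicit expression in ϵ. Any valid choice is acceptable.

Fix ϵ > 0. We want δ > 0 such that 0 < |s − 4| < δ implies |(-s^2 + 3s - 7) + 11| < ϵ.
(-s^2 + 3s - 7) + 11 = -s^2 + 3s + 4 = (s − 4)(-s - 1).
So |(-s^2 + 3s - 7) + 11| = |s − 4|·|-s - 1|.
Require δ ≤ 2. Then |s − 4| < 2 gives |s| < 6, and by the triangle inequality |-s - 1| ≤ 6 + 1 = 7.
Hence |(-s^2 + 3s - 7) + 11| ≤ 7|s − 4| < ϵ provided |s − 4| < ϵ/7.
Choosing δ = min(2, ϵ/7) ensures both conditions, hence |(-s^2 + 3s - 7) + 11| < ϵ.

δ = min(2, ϵ/7)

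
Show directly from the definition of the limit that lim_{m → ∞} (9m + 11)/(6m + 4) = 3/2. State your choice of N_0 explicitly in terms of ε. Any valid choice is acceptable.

N_0 = (5/6)/ε

Let ε > 0 be given. For m ≥ 1, |(9m + 11)/(6m + 4) − (3/2)| = |30|/(6(6m + 4)) = 30/(6(6m + 4)).
Since 6m + 4 ≥ 6m for m ≥ 1, this is ≤ 30/(6·6m) = (5/6)/m.
So |(9m + 11)/(6m + 4) − (3/2)| < ε whenever m > (5/6)/ε.
Take N_0 = (5/6)/ε. If m > N_0 then |(9m + 11)/(6m + 4) − (3/2)| ≤ (5/6)/m < ε.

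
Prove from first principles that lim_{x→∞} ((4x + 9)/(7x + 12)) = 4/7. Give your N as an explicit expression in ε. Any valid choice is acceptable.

Let ε > 0 be given. We seek N > 0 such that x > N implies |(4x + 9)/(7x + 12) − (4/7)| < ε.
(4x + 9)/(7x + 12) − (4/7) = (7(4x + 9) − 4(7x + 12)) / (7(7x + 12)) = 15/(7(7x + 12)).
For x > 0 we have 7x + 12 > 7x, so |(4x + 9)/(7x + 12) − (4/7)| = 15/(7(7x + 12)) < 15/(7·7x) = (15/49)/x.
Thus |(4x + 9)/(7x + 12) − (4/7)| < ε whenever x > (15/49)/ε.
Take N = (15/49)/ε. If x > N then |(4x + 9)/(7x + 12) − (4/7)| < (15/49)/x < ε.

N = (15/49)/ε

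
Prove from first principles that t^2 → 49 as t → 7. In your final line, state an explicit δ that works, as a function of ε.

δ = min(2, ε/16)

Fix ε > 0. We seek δ > 0 with 0 < |t − 7| < δ ⇒ |t^2 − 49| < ε.
Factor: t^2 − 49 = (t − 7)(t + 7), so |t^2 − 49| = |t − 7|·|t + 7|.
Impose δ ≤ 2 so that |t| < 9; then |t + 7| ≤ 16.
Hence |t^2 − 49| ≤ 16|t − 7|, which is < ε once |t − 7| < ε/16.
Take δ = min(2, ε/16). If 0 < |t − 7| < δ then both bounds hold and |t^2 − 49| ≤ 16|t − 7| < 16·(ε/16) = ε.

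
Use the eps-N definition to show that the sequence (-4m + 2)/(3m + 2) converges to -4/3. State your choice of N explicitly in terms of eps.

N = (14/9)/eps

Let eps > 0. For m ≥ 1, |(-4m + 2)/(3m + 2) + 4/3| = |14|/(3(3m + 2)) = 14/(3(3m + 2)).
Since 3m + 2 ≥ 3m for m ≥ 1, this is ≤ 14/(3·3m) = (14/9)/m.
So |(-4m + 2)/(3m + 2) + 4/3| < eps whenever m > (14/9)/eps.
Take N = (14/9)/eps. If m > N then |(-4m + 2)/(3m + 2) + 4/3| ≤ (14/9)/m < eps.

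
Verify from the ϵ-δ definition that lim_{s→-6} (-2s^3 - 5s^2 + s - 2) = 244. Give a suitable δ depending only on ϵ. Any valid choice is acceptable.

δ = min(2, ϵ/225)

Suppose ϵ > 0. We want δ > 0 such that 0 < |s + 6| < δ implies |(-2s^3 - 5s^2 + s - 2) − 244| < ϵ.
(-2s^3 - 5s^2 + s - 2) − 244 = -2s^3 - 5s^2 + s - 246 = (s + 6)(-2s^2 + 7s - 41).
So |(-2s^3 - 5s^2 + s - 2) − 244| = |s + 6|·|-2s^2 + 7s - 41|.
Require δ ≤ 2. Then |s + 6| < 2 gives |s| < 8, and by the triangle inequality |-2s^2 + 7s - 41| ≤ 2·8^2 + 7·8 + 41 = 225.
Hence |(-2s^3 - 5s^2 + s - 2) − 244| ≤ 225|s + 6| < ϵ provided |s + 6| < ϵ/225.
Take δ = min(2, ϵ/225). Then 0 < |s + 6| < δ gives both |s + 6| < 2 and |s + 6| < ϵ/225, so |(-2s^3 - 5s^2 + s - 2) − 244| < ϵ.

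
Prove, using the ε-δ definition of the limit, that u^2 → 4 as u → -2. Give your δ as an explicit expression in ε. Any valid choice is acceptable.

δ = min(1, ε/5)

Let ε > 0 be given. We seek δ > 0 with 0 < |u + 2| < δ ⇒ |u^2 − 4| < ε.
Factor: u^2 − 4 = (u + 2)(u - 2), so |u^2 − 4| = |u + 2|·|u - 2|.
Restrict δ ≤ 1. Then |u + 2| < 1 gives |u| < 3, so by the triangle inequality |u - 2| ≤ 3 + 2 = 5.
Hence |u^2 − 4| ≤ 5|u + 2|, which is < ε once |u + 2| < ε/5.
Take δ = min(1, ε/5). If 0 < |u + 2| < δ then both bounds hold and |u^2 − 4| ≤ 5|u + 2| < 5·(ε/5) = ε.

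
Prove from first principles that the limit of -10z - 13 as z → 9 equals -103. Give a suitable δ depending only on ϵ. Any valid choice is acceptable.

Let ϵ > 0 be given. We need δ > 0 so that 0 < |z − 9| < δ implies |(-10z - 13) + 103| < ϵ.
|(-10z - 13) + 103| = |-10z + 90| = 10|z − 9|.
So 10|z − 9| < ϵ exactly when |z − 9| < ϵ/10.
Choosing δ = ϵ/10 gives |(-10z - 13) + 103| = 10|z − 9| < ϵ whenever |z − 9| < δ.

δ = ϵ/10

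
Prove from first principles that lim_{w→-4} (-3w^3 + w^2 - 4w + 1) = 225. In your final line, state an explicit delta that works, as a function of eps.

Let eps > 0. We want delta > 0 such that 0 < |w + 4| < delta implies |(-3w^3 + w^2 - 4w + 1) − 225| < eps.
(-3w^3 + w^2 - 4w + 1) − 225 = -3w^3 + w^2 - 4w - 224 = (w + 4)(-3w^2 + 13w - 56).
So |(-3w^3 + w^2 - 4w + 1) − 225| = |w + 4|·|-3w^2 + 13w - 56|.
Require delta ≤ 2. Then |w + 4| < 2 gives |w| < 6, and by the triangle inequality |-3w^2 + 13w - 56| ≤ 3·6^2 + 13·6 + 56 = 242.
Hence |(-3w^3 + w^2 - 4w + 1) − 225| ≤ 242|w + 4| < eps provided |w + 4| < eps/242.
Choosing delta = min(2, eps/242) ensures both conditions, hence |(-3w^3 + w^2 - 4w + 1) − 225| < eps.

delta = min(2, eps/242)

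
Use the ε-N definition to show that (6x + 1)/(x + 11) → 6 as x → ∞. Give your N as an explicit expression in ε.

N = 65/ε

Suppose ε > 0. We seek N > 0 such that x > N implies |(6x + 1)/(x + 11) − 6| < ε.
(6x + 1)/(x + 11) − 6 = ((6x + 1) − 6(x + 11)) / ((x + 11)) = -65/((x + 11)).
For x > 0 we have x + 11 > x, so |(6x + 1)/(x + 11) − 6| = 65/((x + 11)) < 65/(x) = 65/x.
Thus |(6x + 1)/(x + 11) − 6| < ε whenever x > 65/ε.
Take N = 65/ε. If x > N then |(6x + 1)/(x + 11) − 6| < 65/x < ε.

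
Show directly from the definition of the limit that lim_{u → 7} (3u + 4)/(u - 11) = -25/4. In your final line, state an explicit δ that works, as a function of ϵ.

δ = min(2, (8/37)ϵ)

Let ϵ > 0 be given. We want δ > 0 with 0 < |u − 7| < δ ⇒ |(3u + 4)/(u - 11) + 25/4| < ϵ.
Combining over a common denominator, (3u + 4)/(u - 11) + 25/4 = [(3u + 4)·(-4) − 25·(u - 11)] / [(-4)·(u - 11)] = -37(u − 7) / ((-4)(u - 11)).
So |(3u + 4)/(u - 11) + 25/4| = 37|u − 7| / (4·|u − 11|).
Require δ ≤ 2, so |u − 11| ≥ |-4| − |u − 7| > 4 − 2 = 2.
Hence |(3u + 4)/(u - 11) + 25/4| < 37|u − 7|/(4·2) = (37/8)|u − 7|, which is < ϵ once |u − 7| < (8/37)ϵ.
Take δ = min(2, (8/37)ϵ). Then 0 < |u − 7| < δ forces both bounds, so |(3u + 4)/(u - 11) + 25/4| < ϵ.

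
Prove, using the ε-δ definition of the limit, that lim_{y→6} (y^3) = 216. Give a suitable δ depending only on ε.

Let ε > 0. We seek δ > 0 with 0 < |y − 6| < δ ⇒ |y^3 − 216| < ε.
Factor: y^3 − 216 = (y − 6)(y^2 + 6y + 36), so |y^3 − 216| = |y − 6|·|y^2 + 6y + 36|.
Impose δ ≤ 1 so that |y| < 7; then |y^2 + 6y + 36| ≤ 127.
Hence |y^3 − 216| ≤ 127|y − 6|, which is < ε once |y − 6| < ε/127.
Take δ = min(1, ε/127). If 0 < |y − 6| < δ then both bounds hold and |y^3 − 216| ≤ 127|y − 6| < 127·(ε/127) = ε.

δ = min(1, ε/127)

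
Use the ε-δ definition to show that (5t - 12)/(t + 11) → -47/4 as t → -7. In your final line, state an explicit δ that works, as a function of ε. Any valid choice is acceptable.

δ = min(2, (8/67)ε)

Let ε > 0. We want δ > 0 with 0 < |t + 7| < δ ⇒ |(5t - 12)/(t + 11) + 47/4| < ε.
Combining over a common denominator, (5t - 12)/(t + 11) + 47/4 = [(5t - 12)·4 − (-47)·(t + 11)] / [4·(t + 11)] = 67(t + 7) / (4(t + 11)).
So |(5t - 12)/(t + 11) + 47/4| = 67|t + 7| / (4·|t + 11|).
Restrict δ ≤ 2. Then |t + 7| < 2 gives |t + 11| = |(t + 7) + 4| ≥ 4 − 2 = 2.
Hence |(5t - 12)/(t + 11) + 47/4| < 67|t + 7|/(4·2) = (67/8)|t + 7|, which is < ε once |t + 7| < (8/67)ε.
Take δ = min(2, (8/67)ε). Then 0 < |t + 7| < δ forces both bounds, so |(5t - 12)/(t + 11) + 47/4| < ε.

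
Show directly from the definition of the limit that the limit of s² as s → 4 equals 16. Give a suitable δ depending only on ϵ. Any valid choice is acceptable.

Let ϵ > 0 be given. We seek δ > 0 with 0 < |s − 4| < δ ⇒ |s² − 16| < ϵ.
Factor: s² − 16 = (s − 4)(s + 4), so |s² − 16| = |s − 4|·|s + 4|.
Impose δ ≤ 1 so that |s| < 5; then |s + 4| ≤ 9.
Hence |s² − 16| ≤ 9|s − 4|, which is < ϵ once |s − 4| < ϵ/9.
Take δ = min(1, ϵ/9). If 0 < |s − 4| < δ then both bounds hold and |s² − 16| ≤ 9|s − 4| < 9·(ϵ/9) = ϵ.

δ = min(1, ϵ/9)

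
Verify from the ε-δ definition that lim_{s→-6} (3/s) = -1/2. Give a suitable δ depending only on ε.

Let ε > 0. We seek δ > 0 such that 0 < |s + 6| < δ implies |3/s + 1/2| < ε.
|3/s + 1/2| = 3·|-6 − s|/(6·|s|) = 3|s + 6|/(6|s|).
Restrict δ ≤ 3. Then |s + 6| < 3 gives |s| > 3, so 6|s| > 18.
Then |3/s + 1/2| < 3|s + 6|/18, which is < ε when |s + 6| < 6ε.
Take δ = min(3, 6ε). Then 0 < |s + 6| < δ gives both |s + 6| < 3 and |s + 6| < 6ε, so |3/s + 1/2| < ε.

δ = min(3, 6ε)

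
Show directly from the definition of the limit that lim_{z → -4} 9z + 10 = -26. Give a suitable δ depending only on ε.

δ = ε/9

Let ε > 0 be given. We need δ > 0 so that 0 < |z + 4| < δ implies |(9z + 10) + 26| < ε.
Since (9z + 10) + 26 = 9(z + 4), we have |(9z + 10) + 26| = 9|z + 4|.
Thus it suffices that |z + 4| < ε/9.
Choosing δ = ε/9 gives |(9z + 10) + 26| = 9|z + 4| < ε whenever |z + 4| < δ.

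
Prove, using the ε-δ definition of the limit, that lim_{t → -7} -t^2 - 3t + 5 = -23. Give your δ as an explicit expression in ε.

δ = min(2, ε/13)

Let ε > 0. We want δ > 0 such that 0 < |t + 7| < δ implies |(-t^2 - 3t + 5) + 23| < ε.
(-t^2 - 3t + 5) + 23 = -t^2 - 3t + 28 = (t + 7)(-t + 4).
So |(-t^2 - 3t + 5) + 23| = |t + 7|·|-t + 4|.
Assume first that |t + 7| < 2, so |t| < 9. Then |-t + 4| ≤ 9 + 4 = 13.
Hence |(-t^2 - 3t + 5) + 23| ≤ 13|t + 7| < ε provided |t + 7| < ε/13.
Take δ = min(2, ε/13). Then 0 < |t + 7| < δ gives both |t + 7| < 2 and |t + 7| < ε/13, so |(-t^2 - 3t + 5) + 23| < ε.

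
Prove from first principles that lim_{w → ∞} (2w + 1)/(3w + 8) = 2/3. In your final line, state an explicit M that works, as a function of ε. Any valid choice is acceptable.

Fix ε > 0. We seek M > 0 such that w > M implies |(2w + 1)/(3w + 8) − (2/3)| < ε.
(2w + 1)/(3w + 8) − (2/3) = (3(2w + 1) − 2(3w + 8)) / (3(3w + 8)) = -13/(3(3w + 8)).
For w > 0 we have 3w + 8 > 3w, so |(2w + 1)/(3w + 8) − (2/3)| = 13/(3(3w + 8)) < 13/(3·3w) = (13/9)/w.
Thus |(2w + 1)/(3w + 8) − (2/3)| < ε whenever w > (13/9)/ε.
Take M = (13/9)/ε. If w > M then |(2w + 1)/(3w + 8) − (2/3)| < (13/9)/w < ε.

M = (13/9)/ε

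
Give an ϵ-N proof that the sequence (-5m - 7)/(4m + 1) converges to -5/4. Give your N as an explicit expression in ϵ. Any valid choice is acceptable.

N = (23/16)/ϵ

Fix ϵ > 0. For m ≥ 1, |(-5m - 7)/(4m + 1) + 5/4| = |-23|/(4(4m + 1)) = 23/(4(4m + 1)).
Since 4m + 1 ≥ 4m for m ≥ 1, this is ≤ 23/(4·4m) = (23/16)/m.
So |(-5m - 7)/(4m + 1) + 5/4| < ϵ whenever m > (23/16)/ϵ.
Take N = (23/16)/ϵ. If m > N then |(-5m - 7)/(4m + 1) + 5/4| ≤ (23/16)/m < ϵ.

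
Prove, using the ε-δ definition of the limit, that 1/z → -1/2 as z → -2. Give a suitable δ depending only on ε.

Suppose ε > 0. We seek δ > 0 such that 0 < |z + 2| < δ implies |1/z + 1/2| < ε.
|1/z + 1/2| = |-2 − z|/(2·|z|) = |z + 2|/(2|z|).
Require δ ≤ 1 so that |z| > 2 − 1 = 1, hence 2|z| > 2.
Then |1/z + 1/2| < |z + 2|/2, which is < ε when |z + 2| < 2ε.
Take δ = min(1, 2ε). Then 0 < |z + 2| < δ gives both |z + 2| < 1 and |z + 2| < 2ε, so |1/z + 1/2| < ε.

δ = min(1, 2ε)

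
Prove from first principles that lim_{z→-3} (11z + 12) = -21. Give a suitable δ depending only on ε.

Let ε > 0 be given. We need δ > 0 so that 0 < |z + 3| < δ implies |(11z + 12) + 21| < ε.
|(11z + 12) + 21| = |11z + 33| = 11|z + 3|.
So 11|z + 3| < ε exactly when |z + 3| < ε/11.
Take δ = ε/11. If 0 < |z + 3| < δ then |(11z + 12) + 21| = 11|z + 3| < 11·(ε/11) = ε.

δ = ε/11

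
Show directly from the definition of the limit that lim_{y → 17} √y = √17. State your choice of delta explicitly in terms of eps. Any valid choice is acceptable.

delta = min(17, √17·eps)

Fix eps > 0. We want delta > 0 such that 0 < |y − 17| < delta implies |√y − √17| < eps.
Rationalise: √y − √17 = (y − 17)/(√y + √17), so |√y − √17| = |y − 17|/(√y + √17).
Restrict delta ≤ 17 so that |y − 17| < 17 forces y > 0, and then √y + √17 > √17.
Hence |√y − √17| < |y − 17|/√17, which is < eps once |y − 17| < √17·eps.
Take delta = min(17, √17·eps). If 0 < |y − 17| < delta then y > 0 and |√y − √17| < |y − 17|/√17 < eps.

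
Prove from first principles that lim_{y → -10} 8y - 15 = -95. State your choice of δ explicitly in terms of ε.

δ = ε/8

Let ε > 0. We need δ > 0 so that 0 < |y + 10| < δ implies |(8y - 15) + 95| < ε.
Since (8y - 15) + 95 = 8(y + 10), we have |(8y - 15) + 95| = 8|y + 10|.
So 8|y + 10| < ε exactly when |y + 10| < ε/8.
Take δ = ε/8. If 0 < |y + 10| < δ then |(8y - 15) + 95| = 8|y + 10| < 8·(ε/8) = ε.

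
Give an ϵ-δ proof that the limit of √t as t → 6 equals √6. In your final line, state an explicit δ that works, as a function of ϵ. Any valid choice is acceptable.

Suppose ϵ > 0. We want δ > 0 such that 0 < |t − 6| < δ implies |√t − √6| < ϵ.
Rationalise: √t − √6 = (t − 6)/(√t + √6), so |√t − √6| = |t − 6|/(√t + √6).
Restrict δ ≤ 6 so that |t − 6| < 6 forces t > 0, and then √t + √6 > √6.
Hence |√t − √6| < |t − 6|/√6, which is < ϵ once |t − 6| < √6·ϵ.
Take δ = min(6, √6·ϵ). If 0 < |t − 6| < δ then t > 0 and |√t − √6| < |t − 6|/√6 < ϵ.

δ = min(6, √6·ϵ)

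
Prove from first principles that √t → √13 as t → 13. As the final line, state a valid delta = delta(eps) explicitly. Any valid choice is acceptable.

Fix eps > 0. We want delta > 0 such that 0 < |t − 13| < delta implies |√t − √13| < eps.
Rationalise: √t − √13 = (t − 13)/(√t + √13), so |√t − √13| = |t − 13|/(√t + √13).
Restrict delta ≤ 13 so that |t − 13| < 13 forces t > 0, and then √t + √13 > √13.
Hence |√t − √13| < |t − 13|/√13, which is < eps once |t − 13| < √13·eps.
Take delta = min(13, √13·eps). If 0 < |t − 13| < delta then t > 0 and |√t − √13| < |t − 13|/√13 < eps.

delta = min(13, √13·eps)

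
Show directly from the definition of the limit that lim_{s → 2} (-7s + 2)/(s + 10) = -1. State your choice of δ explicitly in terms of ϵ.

δ = min(6, ϵ)

Suppose ϵ > 0. We want δ > 0 with 0 < |s − 2| < δ ⇒ |(-7s + 2)/(s + 10) + 1| < ϵ.
Combining over a common denominator, (-7s + 2)/(s + 10) + 1 = [(-7s + 2)·12 − (-12)·(s + 10)] / [12·(s + 10)] = -72(s − 2) / (12(s + 10)).
So |(-7s + 2)/(s + 10) + 1| = 72|s − 2| / (12·|s + 10|).
Require δ ≤ 6, so |s + 10| ≥ |12| − |s − 2| > 12 − 6 = 6.
Hence |(-7s + 2)/(s + 10) + 1| < 72|s − 2|/(12·6) = |s − 2|, which is < ϵ once |s − 2| < ϵ.
Take δ = min(6, ϵ). Then 0 < |s − 2| < δ forces both bounds, so |(-7s + 2)/(s + 10) + 1| < ϵ.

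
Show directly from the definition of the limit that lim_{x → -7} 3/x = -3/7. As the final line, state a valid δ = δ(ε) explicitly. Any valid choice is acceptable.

δ = min(7/2, (49/6)ε)

Let ε > 0. We seek δ > 0 such that 0 < |x + 7| < δ implies |3/x + 3/7| < ε.
|3/x + 3/7| = 3·|-7 − x|/(7·|x|) = 3|x + 7|/(7|x|).
Require δ ≤ 7/2 so that |x| > 7 − 7/2 = 7/2, hence 7|x| > 49/2.
Then |3/x + 3/7| < 3|x + 7|/(49/2), which is < ε when |x + 7| < (49/6)ε.
Take δ = min(7/2, (49/6)ε). Then 0 < |x + 7| < δ gives both |x + 7| < 7/2 and |x + 7| < (49/6)ε, so |3/x + 3/7| < ε.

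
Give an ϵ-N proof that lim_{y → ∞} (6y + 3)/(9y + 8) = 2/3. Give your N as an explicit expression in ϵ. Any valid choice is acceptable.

Let ϵ > 0 be given. We seek N > 0 such that y > N implies |(6y + 3)/(9y + 8) − (2/3)| < ϵ.
(6y + 3)/(9y + 8) − (2/3) = (9(6y + 3) − 6(9y + 8)) / (9(9y + 8)) = -21/(9(9y + 8)).
For y > 0 we have 9y + 8 > 9y, so |(6y + 3)/(9y + 8) − (2/3)| = 21/(9(9y + 8)) < 21/(9·9y) = (7/27)/y.
Thus |(6y + 3)/(9y + 8) − (2/3)| < ϵ whenever y > (7/27)/ϵ.
Take N = (7/27)/ϵ. If y > N then |(6y + 3)/(9y + 8) − (2/3)| < (7/27)/y < ϵ.

N = (7/27)/ϵ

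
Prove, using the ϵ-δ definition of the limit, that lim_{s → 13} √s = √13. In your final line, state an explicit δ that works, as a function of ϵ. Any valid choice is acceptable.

δ = min(13, √13·ϵ)

Suppose ϵ > 0. We want δ > 0 such that 0 < |s − 13| < δ implies |√s − √13| < ϵ.
Rationalise: √s − √13 = (s − 13)/(√s + √13), so |√s − √13| = |s − 13|/(√s + √13).
Restrict δ ≤ 13 so that |s − 13| < 13 forces s > 0, and then √s + √13 > √13.
Hence |√s − √13| < |s − 13|/√13, which is < ϵ once |s − 13| < √13·ϵ.
Take δ = min(13, √13·ϵ). If 0 < |s − 13| < δ then s > 0 and |√s − √13| < |s − 13|/√13 < ϵ.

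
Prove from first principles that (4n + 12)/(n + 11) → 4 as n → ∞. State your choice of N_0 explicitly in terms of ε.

N_0 = 32/ε

Suppose ε > 0. For n ≥ 1, |(4n + 12)/(n + 11) − 4| = |-32|/((n + 11)) = 32/((n + 11)).
Since n + 11 ≥ n for n ≥ 1, this is ≤ 32/(n) = 32/n.
So |(4n + 12)/(n + 11) − 4| < ε whenever n > 32/ε.
Take N_0 = 32/ε. If n > N_0 then |(4n + 12)/(n + 11) − 4| ≤ 32/n < ε.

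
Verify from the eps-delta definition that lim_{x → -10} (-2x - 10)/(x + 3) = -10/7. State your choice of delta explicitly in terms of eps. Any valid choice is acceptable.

Let eps > 0. We want delta > 0 with 0 < |x + 10| < delta ⇒ |(-2x - 10)/(x + 3) + 10/7| < eps.
Combining over a common denominator, (-2x - 10)/(x + 3) + 10/7 = [(-2x - 10)·(-7) − 10·(x + 3)] / [(-7)·(x + 3)] = 4(x + 10) / ((-7)(x + 3)).
So |(-2x - 10)/(x + 3) + 10/7| = 4|x + 10| / (7·|x + 3|).
Restrict delta ≤ 7/2. Then |x + 10| < 7/2 gives |x + 3| = |(x + 10) + (-7)| ≥ 7 − 7/2 = 7/2.
Hence |(-2x - 10)/(x + 3) + 10/7| < 4|x + 10|/(7·(7/2)) = (8/49)|x + 10|, which is < eps once |x + 10| < (49/8)eps.
Take delta = min(7/2, (49/8)eps). Then 0 < |x + 10| < delta forces both bounds, so |(-2x - 10)/(x + 3) + 10/7| < eps.

delta = min(7/2, (49/8)eps)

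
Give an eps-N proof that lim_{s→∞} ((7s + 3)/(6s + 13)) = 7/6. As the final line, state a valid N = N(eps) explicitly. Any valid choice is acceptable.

N = (73/36)/eps

Fix eps > 0. We seek N > 0 such that s > N implies |(7s + 3)/(6s + 13) − (7/6)| < eps.
(7s + 3)/(6s + 13) − (7/6) = (6(7s + 3) − 7(6s + 13)) / (6(6s + 13)) = -73/(6(6s + 13)).
For s > 0 we have 6s + 13 > 6s, so |(7s + 3)/(6s + 13) − (7/6)| = 73/(6(6s + 13)) < 73/(6·6s) = (73/36)/s.
Thus |(7s + 3)/(6s + 13) − (7/6)| < eps whenever s > (73/36)/eps.
Take N = (73/36)/eps. If s > N then |(7s + 3)/(6s + 13) − (7/6)| < (73/36)/s < eps.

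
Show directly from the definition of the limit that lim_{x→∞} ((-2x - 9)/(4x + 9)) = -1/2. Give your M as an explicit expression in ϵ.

M = (9/8)/ϵ

Let ϵ > 0. We seek M > 0 such that x > M implies |(-2x - 9)/(4x + 9) + 1/2| < ϵ.
(-2x - 9)/(4x + 9) + 1/2 = (4(-2x - 9) − (-2)(4x + 9)) / (4(4x + 9)) = -18/(4(4x + 9)).
For x > 0 we have 4x + 9 > 4x, so |(-2x - 9)/(4x + 9) + 1/2| = 18/(4(4x + 9)) < 18/(4·4x) = (9/8)/x.
Thus |(-2x - 9)/(4x + 9) + 1/2| < ϵ whenever x > (9/8)/ϵ.
Take M = (9/8)/ϵ. If x > M then |(-2x - 9)/(4x + 9) + 1/2| < (9/8)/x < ϵ.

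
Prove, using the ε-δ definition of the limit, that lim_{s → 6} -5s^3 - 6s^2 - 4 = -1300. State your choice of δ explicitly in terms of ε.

Let ε > 0. We want δ > 0 such that 0 < |s − 6| < δ implies |(-5s^3 - 6s^2 - 4) + 1300| < ε.
(-5s^3 - 6s^2 - 4) + 1300 = -5s^3 - 6s^2 + 1296 = (s − 6)(-5s^2 - 36s - 216).
So |(-5s^3 - 6s^2 - 4) + 1300| = |s − 6|·|-5s^2 - 36s - 216|.
Require δ ≤ 1. Then |s − 6| < 1 gives |s| < 7, and by the triangle inequality |-5s^2 - 36s - 216| ≤ 5·7^2 + 36·7 + 216 = 713.
Hence |(-5s^3 - 6s^2 - 4) + 1300| ≤ 713|s − 6| < ε provided |s − 6| < ε/713.
Take δ = min(1, ε/713). Then 0 < |s − 6| < δ gives both |s − 6| < 1 and |s − 6| < ε/713, so |(-5s^3 - 6s^2 - 4) + 1300| < ε.

δ = min(1, ε/713)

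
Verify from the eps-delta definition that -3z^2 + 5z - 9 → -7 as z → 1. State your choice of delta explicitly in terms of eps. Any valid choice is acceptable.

delta = min(1, eps/8)

Fix eps > 0. We want delta > 0 such that 0 < |z − 1| < delta implies |(-3z^2 + 5z - 9) + 7| < eps.
(-3z^2 + 5z - 9) + 7 = -3z^2 + 5z - 2 = (z − 1)(-3z + 2).
So |(-3z^2 + 5z - 9) + 7| = |z − 1|·|-3z + 2|.
Require delta ≤ 1. Then |z − 1| < 1 gives |z| < 2, and by the triangle inequality |-3z + 2| ≤ 3·2 + 2 = 8.
Hence |(-3z^2 + 5z - 9) + 7| ≤ 8|z − 1| < eps provided |z − 1| < eps/8.
Take delta = min(1, eps/8). Then 0 < |z − 1| < delta gives both |z − 1| < 1 and |z − 1| < eps/8, so |(-3z^2 + 5z - 9) + 7| < eps.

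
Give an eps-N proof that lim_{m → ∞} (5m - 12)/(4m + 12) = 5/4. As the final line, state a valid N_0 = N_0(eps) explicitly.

N_0 = (27/4)/eps

Let eps > 0 be given. For m ≥ 1, |(5m - 12)/(4m + 12) − (5/4)| = |-108|/(4(4m + 12)) = 108/(4(4m + 12)).
Since 4m + 12 ≥ 4m for m ≥ 1, this is ≤ 108/(4·4m) = (27/4)/m.
So |(5m - 12)/(4m + 12) − (5/4)| < eps whenever m > (27/4)/eps.
Take N_0 = (27/4)/eps. If m > N_0 then |(5m - 12)/(4m + 12) − (5/4)| ≤ (27/4)/m < eps.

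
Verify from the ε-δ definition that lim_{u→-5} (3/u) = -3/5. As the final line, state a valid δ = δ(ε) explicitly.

Let ε > 0 be given. We seek δ > 0 such that 0 < |u + 5| < δ implies |3/u + 3/5| < ε.
|3/u + 3/5| = 3·|-5 − u|/(5·|u|) = 3|u + 5|/(5|u|).
Restrict δ ≤ 5/2. Then |u + 5| < 5/2 gives |u| > 5/2, so 5|u| > 25/2.
Then |3/u + 3/5| < 3|u + 5|/(25/2), which is < ε when |u + 5| < (25/6)ε.
Take δ = min(5/2, (25/6)ε). Then 0 < |u + 5| < δ gives both |u + 5| < 5/2 and |u + 5| < (25/6)ε, so |3/u + 3/5| < ε.

δ = min(5/2, (25/6)ε)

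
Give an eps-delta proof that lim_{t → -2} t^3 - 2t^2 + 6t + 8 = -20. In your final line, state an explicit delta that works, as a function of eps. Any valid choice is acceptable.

delta = min(2, eps/46)

Let eps > 0 be given. We want delta > 0 such that 0 < |t + 2| < delta implies |(t^3 - 2t^2 + 6t + 8) + 20| < eps.
(t^3 - 2t^2 + 6t + 8) + 20 = t^3 - 2t^2 + 6t + 28 = (t + 2)(t^2 - 4t + 14).
So |(t^3 - 2t^2 + 6t + 8) + 20| = |t + 2|·|t^2 - 4t + 14|.
Require delta ≤ 2. Then |t + 2| < 2 gives |t| < 4, and by the triangle inequality |t^2 - 4t + 14| ≤ 4^2 + 4·4 + 14 = 46.
Hence |(t^3 - 2t^2 + 6t + 8) + 20| ≤ 46|t + 2| < eps provided |t + 2| < eps/46.
Choosing delta = min(2, eps/46) ensures both conditions, hence |(t^3 - 2t^2 + 6t + 8) + 20| < eps.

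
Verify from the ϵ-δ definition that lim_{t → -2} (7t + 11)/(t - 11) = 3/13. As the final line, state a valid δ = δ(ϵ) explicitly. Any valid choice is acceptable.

Suppose ϵ > 0. We want δ > 0 with 0 < |t + 2| < δ ⇒ |(7t + 11)/(t - 11) − (3/13)| < ϵ.
Combining over a common denominator, (7t + 11)/(t - 11) − (3/13) = [(7t + 11)·(-13) − (-3)·(t - 11)] / [(-13)·(t - 11)] = -88(t + 2) / ((-13)(t - 11)).
So |(7t + 11)/(t - 11) − (3/13)| = 88|t + 2| / (13·|t − 11|).
Restrict δ ≤ 13/2. Then |t + 2| < 13/2 gives |t − 11| = |(t + 2) + (-13)| ≥ 13 − 13/2 = 13/2.
Hence |(7t + 11)/(t - 11) − (3/13)| < 88|t + 2|/(13·(13/2)) = (176/169)|t + 2|, which is < ϵ once |t + 2| < (169/176)ϵ.
Take δ = min(13/2, (169/176)ϵ). Then 0 < |t + 2| < δ forces both bounds, so |(7t + 11)/(t - 11) − (3/13)| < ϵ.

δ = min(13/2, (169/176)ϵ)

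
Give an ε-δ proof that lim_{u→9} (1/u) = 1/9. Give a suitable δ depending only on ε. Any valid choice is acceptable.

Suppose ε > 0. We seek δ > 0 such that 0 < |u − 9| < δ implies |1/u − (1/9)| < ε.
|1/u − (1/9)| = |9 − u|/(9·|u|) = |u − 9|/(9|u|).
Require δ ≤ 9/2 so that |u| > 9 − 9/2 = 9/2, hence 9|u| > 81/2.
Then |1/u − (1/9)| < |u − 9|/(81/2), which is < ε when |u − 9| < (81/2)ε.
Take δ = min(9/2, (81/2)ε). Then 0 < |u − 9| < δ gives both |u − 9| < 9/2 and |u − 9| < (81/2)ε, so |1/u − (1/9)| < ε.

δ = min(9/2, (81/2)ε)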